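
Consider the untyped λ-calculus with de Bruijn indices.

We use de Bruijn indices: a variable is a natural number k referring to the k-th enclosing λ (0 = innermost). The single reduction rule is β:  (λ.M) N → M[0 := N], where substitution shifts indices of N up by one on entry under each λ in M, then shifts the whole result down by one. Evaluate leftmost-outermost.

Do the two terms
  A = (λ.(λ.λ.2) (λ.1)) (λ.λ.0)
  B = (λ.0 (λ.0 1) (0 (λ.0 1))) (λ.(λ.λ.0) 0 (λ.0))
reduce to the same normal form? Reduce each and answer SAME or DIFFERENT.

Term A:
  start: (λ.(λ.λ.2) (λ.1)) (λ.λ.0)
  →1  (λ.λ.λ.λ.0) (λ.λ.λ.0)
  →2  λ.λ.λ.0

Term B:
  start: (λ.0 (λ.0 1) (0 (λ.0 1))) (λ.(λ.λ.0) 0 (λ.0))
  →1  (λ.(λ.λ.0) 0 (λ.0)) (λ.0 (λ.(λ.λ.0) 0 (λ.0))) ((λ.(λ.λ.0) 0 (λ.0)) (λ.0 (λ.(λ.λ.0) 0 (λ.0))))
  →2  (λ.λ.0) (λ.0 (λ.(λ.λ.0) 0 (λ.0))) (λ.0) ((λ.(λ.λ.0) 0 (λ.0)) (λ.0 (λ.(λ.λ.0) 0 (λ.0))))
  →3  (λ.0) (λ.0) ((λ.(λ.λ.0) 0 (λ.0)) (λ.0 (λ.(λ.λ.0) 0 (λ.0))))
  →4  (λ.0) ((λ.(λ.λ.0) 0 (λ.0)) (λ.0 (λ.(λ.λ.0) 0 (λ.0))))
  →5  (λ.(λ.λ.0) 0 (λ.0)) (λ.0 (λ.(λ.λ.0) 0 (λ.0)))
  →6  (λ.λ.0) (λ.0 (λ.(λ.λ.0) 0 (λ.0))) (λ.0)
  →7  (λ.0) (λ.0)
  →8  λ.0

Answer: DIFFERENT — A ⇓ λ.λ.λ.0, B ⇓ λ.0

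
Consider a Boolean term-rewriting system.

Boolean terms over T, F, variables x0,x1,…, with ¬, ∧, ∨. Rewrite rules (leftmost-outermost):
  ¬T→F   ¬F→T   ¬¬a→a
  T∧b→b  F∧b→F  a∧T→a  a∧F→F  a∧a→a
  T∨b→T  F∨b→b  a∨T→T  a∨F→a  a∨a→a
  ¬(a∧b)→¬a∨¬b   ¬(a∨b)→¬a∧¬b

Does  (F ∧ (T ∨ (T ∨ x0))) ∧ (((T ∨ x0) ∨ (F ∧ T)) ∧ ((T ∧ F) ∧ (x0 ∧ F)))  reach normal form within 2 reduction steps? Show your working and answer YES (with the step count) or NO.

Answer: YES — reaches normal form F in 2 ≤ 2 steps

Working:
  start: (F ∧ (T ∨ (T ∨ x0))) ∧ (((T ∨ x0) ∨ (F ∧ T)) ∧ ((T ∧ F) ∧ (x0 ∧ F)))
  [1] F ∧ (((T ∨ x0) ∨ (F ∧ T)) ∧ ((T ∧ F) ∧ (x0 ∧ F)))
  [2] F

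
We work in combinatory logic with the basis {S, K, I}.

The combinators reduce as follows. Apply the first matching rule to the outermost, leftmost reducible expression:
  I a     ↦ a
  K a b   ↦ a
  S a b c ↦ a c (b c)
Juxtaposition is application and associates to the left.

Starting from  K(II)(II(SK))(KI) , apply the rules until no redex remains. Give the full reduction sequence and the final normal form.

Answer: normal form = KI  (in 3 steps)

Reduction:
  start: K(II)(II(SK))(KI)
  step 1: II(KI)
  step 2: I(KI)
  step 3: KI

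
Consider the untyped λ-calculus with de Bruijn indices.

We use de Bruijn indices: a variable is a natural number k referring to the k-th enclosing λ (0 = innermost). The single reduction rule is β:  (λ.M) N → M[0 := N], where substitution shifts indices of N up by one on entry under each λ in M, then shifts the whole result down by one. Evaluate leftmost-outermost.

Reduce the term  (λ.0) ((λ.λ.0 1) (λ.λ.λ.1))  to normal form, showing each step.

Answer: normal form = λ.0 (λ.λ.λ.1)  (in 2 steps)

Working:
  start: (λ.0) ((λ.λ.0 1) (λ.λ.λ.1))
  [1] (λ.λ.0 1) (λ.λ.λ.1)
  [2] λ.0 (λ.λ.λ.1)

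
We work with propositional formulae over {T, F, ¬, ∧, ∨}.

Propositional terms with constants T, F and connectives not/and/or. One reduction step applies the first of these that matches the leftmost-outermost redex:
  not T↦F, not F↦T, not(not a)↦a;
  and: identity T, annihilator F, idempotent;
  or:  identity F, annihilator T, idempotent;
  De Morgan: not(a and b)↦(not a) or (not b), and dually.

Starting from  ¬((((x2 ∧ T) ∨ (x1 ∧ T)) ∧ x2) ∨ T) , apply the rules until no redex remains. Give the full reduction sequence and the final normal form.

Answer: normal form = F  (in 11 steps)

Reduction:
  start: ¬((((x2 ∧ T) ∨ (x1 ∧ T)) ∧ x2) ∨ T)
  step 1: ¬(((x2 ∧ T) ∨ (x1 ∧ T)) ∧ x2) ∧ ¬T
  step 2: (¬((x2 ∧ T) ∨ (x1 ∧ T)) ∨ ¬x2) ∧ ¬T
  step 3: ((¬(x2 ∧ T) ∧ ¬(x1 ∧ T)) ∨ ¬x2) ∧ ¬T
  step 4: (((¬x2 ∨ ¬T) ∧ ¬(x1 ∧ T)) ∨ ¬x2) ∧ ¬T
  step 5: (((¬x2 ∨ F) ∧ ¬(x1 ∧ T)) ∨ ¬x2) ∧ ¬T
  step 6: ((¬x2 ∧ ¬(x1 ∧ T)) ∨ ¬x2) ∧ ¬T
  step 7: ((¬x2 ∧ (¬x1 ∨ ¬T)) ∨ ¬x2) ∧ ¬T
  step 8: ((¬x2 ∧ (¬x1 ∨ F)) ∨ ¬x2) ∧ ¬T
  step 9: ((¬x2 ∧ ¬x1) ∨ ¬x2) ∧ ¬T
  step 10: ((¬x2 ∧ ¬x1) ∨ ¬x2) ∧ F
  step 11: F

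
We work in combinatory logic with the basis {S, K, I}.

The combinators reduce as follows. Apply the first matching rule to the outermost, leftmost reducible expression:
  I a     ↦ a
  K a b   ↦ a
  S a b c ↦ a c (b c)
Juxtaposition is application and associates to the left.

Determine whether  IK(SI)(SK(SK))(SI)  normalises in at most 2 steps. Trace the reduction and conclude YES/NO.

  start: IK(SI)(SK(SK))(SI)
  →1  K(SI)(SK(SK))(SI)
  →2  SI(SI)

Answer: YES — reaches normal form SI(SI) in 2 ≤ 2 steps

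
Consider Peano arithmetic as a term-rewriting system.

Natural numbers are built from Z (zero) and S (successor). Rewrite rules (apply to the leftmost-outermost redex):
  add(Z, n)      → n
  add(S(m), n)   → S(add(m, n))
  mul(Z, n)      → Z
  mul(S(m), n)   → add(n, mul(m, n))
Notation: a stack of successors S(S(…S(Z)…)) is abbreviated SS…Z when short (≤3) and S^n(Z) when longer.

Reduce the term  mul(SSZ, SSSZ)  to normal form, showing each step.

Answer: normal form = S^6(Z)  (in 11 steps)

Working:
  start: mul(SSZ, SSSZ)
  →1  add(SSSZ, mul(SZ, SSSZ))
  →2  S(add(SSZ, mul(SZ, SSSZ)))
  →3  S(S(add(SZ, mul(SZ, SSSZ))))
  →4  S(S(S(add(Z, mul(SZ, SSSZ)))))
  →5  S(S(S(mul(SZ, SSSZ))))
  →6  S(S(S(add(SSSZ, mul(Z, SSSZ)))))
  →7  S(S(S(S(add(SSZ, mul(Z, SSSZ))))))
  →8  S(S(S(S(S(add(SZ, mul(Z, SSSZ)))))))
  →9  S(S(S(S(S(S(add(Z, mul(Z, SSSZ))))))))
  →10  S(S(S(S(S(S(mul(Z, SSSZ)))))))
  →11  S^6(Z)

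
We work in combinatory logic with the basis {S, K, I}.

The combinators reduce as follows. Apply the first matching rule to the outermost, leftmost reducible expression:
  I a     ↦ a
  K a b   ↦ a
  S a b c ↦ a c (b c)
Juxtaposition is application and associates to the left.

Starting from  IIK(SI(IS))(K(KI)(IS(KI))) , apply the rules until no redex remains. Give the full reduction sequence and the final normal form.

Answer: normal form = SIS  (in 4 steps)

Working:
  start: IIK(SI(IS))(K(KI)(IS(KI)))
  →1  IK(SI(IS))(K(KI)(IS(KI)))
  →2  K(SI(IS))(K(KI)(IS(KI)))
  →3  SI(IS)
  →4  SIS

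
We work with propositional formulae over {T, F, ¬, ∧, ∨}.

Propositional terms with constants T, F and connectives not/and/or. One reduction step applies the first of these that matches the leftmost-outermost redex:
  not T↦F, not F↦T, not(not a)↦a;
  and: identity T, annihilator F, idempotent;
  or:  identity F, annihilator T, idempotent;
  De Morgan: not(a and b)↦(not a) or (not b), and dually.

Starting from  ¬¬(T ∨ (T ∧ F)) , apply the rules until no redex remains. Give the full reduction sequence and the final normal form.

  start: ¬¬(T ∨ (T ∧ F))
  →1  T ∨ (T ∧ F)
  →2  T

Answer: normal form = T  (in 2 steps)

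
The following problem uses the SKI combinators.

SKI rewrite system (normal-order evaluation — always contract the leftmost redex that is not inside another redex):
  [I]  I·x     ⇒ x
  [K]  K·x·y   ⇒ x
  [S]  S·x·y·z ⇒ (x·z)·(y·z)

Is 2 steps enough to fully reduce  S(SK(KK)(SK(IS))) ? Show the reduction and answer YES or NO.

Answer: NO — after 2 steps the term is S(SK(IS)), not yet normal

Working:
  start: S(SK(KK)(SK(IS)))
  →1  S(K(SK(IS))(KK(SK(IS))))
  →2  S(SK(IS))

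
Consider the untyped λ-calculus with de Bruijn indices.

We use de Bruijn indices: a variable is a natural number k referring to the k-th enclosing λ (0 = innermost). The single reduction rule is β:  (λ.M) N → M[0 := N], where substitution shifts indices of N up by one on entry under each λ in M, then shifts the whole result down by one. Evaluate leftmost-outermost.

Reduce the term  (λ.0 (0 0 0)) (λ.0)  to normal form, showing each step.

Answer: normal form = λ.0  (in 4 steps)

Reduction:
  start: (λ.0 (0 0 0)) (λ.0)
  →1  (λ.0) ((λ.0) (λ.0) (λ.0))
  →2  (λ.0) (λ.0) (λ.0)
  →3  (λ.0) (λ.0)
  →4  λ.0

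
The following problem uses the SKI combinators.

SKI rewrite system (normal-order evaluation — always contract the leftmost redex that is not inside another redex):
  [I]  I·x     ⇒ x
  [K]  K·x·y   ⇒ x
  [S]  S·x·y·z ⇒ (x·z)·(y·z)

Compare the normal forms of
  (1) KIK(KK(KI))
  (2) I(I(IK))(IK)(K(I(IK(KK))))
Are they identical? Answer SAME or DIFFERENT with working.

Answer: SAME — A ⇓ K, B ⇓ K

Reduction:
Term A:
  start: KIK(KK(KI))
  [1] I(KK(KI))
  [2] KK(KI)
  [3] K

Term B:
  start: I(I(IK))(IK)(K(I(IK(KK))))
  [1] I(IK)(IK)(K(I(IK(KK))))
  [2] IK(IK)(K(I(IK(KK))))
  [3] K(IK)(K(I(IK(KK))))
  [4] IK
  [5] K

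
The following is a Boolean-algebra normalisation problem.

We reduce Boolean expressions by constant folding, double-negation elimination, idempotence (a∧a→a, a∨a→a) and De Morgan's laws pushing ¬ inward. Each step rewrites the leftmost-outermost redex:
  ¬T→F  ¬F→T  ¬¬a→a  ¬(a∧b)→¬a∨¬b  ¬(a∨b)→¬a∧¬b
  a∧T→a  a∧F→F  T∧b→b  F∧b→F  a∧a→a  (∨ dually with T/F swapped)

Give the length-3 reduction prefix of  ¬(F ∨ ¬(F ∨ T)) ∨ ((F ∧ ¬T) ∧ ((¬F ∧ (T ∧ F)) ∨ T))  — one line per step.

Answer: after 3 steps: ¬¬(F ∨ T) ∨ ((F ∧ ¬T) ∧ ((¬F ∧ (T ∧ F)) ∨ T))

Reduction:
  start: ¬(F ∨ ¬(F ∨ T)) ∨ ((F ∧ ¬T) ∧ ((¬F ∧ (T ∧ F)) ∨ T))
  [1] (¬F ∧ ¬¬(F ∨ T)) ∨ ((F ∧ ¬T) ∧ ((¬F ∧ (T ∧ F)) ∨ T))
  [2] (T ∧ ¬¬(F ∨ T)) ∨ ((F ∧ ¬T) ∧ ((¬F ∧ (T ∧ F)) ∨ T))
  [3] ¬¬(F ∨ T) ∨ ((F ∧ ¬T) ∧ ((¬F ∧ (T ∧ F)) ∨ T))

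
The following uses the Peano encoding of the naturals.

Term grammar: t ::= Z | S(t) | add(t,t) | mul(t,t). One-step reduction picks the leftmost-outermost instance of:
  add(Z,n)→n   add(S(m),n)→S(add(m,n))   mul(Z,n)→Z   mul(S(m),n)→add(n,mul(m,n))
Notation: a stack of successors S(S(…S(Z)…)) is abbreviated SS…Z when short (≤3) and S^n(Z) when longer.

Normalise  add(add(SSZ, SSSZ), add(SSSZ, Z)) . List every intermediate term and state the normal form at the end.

Answer: normal form = S^8(Z)  (in 13 steps)

Working:
  start: add(add(SSZ, SSSZ), add(SSSZ, Z))
  →1  add(S(add(SZ, SSSZ)), add(SSSZ, Z))
  →2  S(add(add(SZ, SSSZ), add(SSSZ, Z)))
  →3  S(add(S(add(Z, SSSZ)), add(SSSZ, Z)))
  →4  S(S(add(add(Z, SSSZ), add(SSSZ, Z))))
  →5  S(S(add(SSSZ, add(SSSZ, Z))))
  →6  S(S(S(add(SSZ, add(SSSZ, Z)))))
  →7  S(S(S(S(add(SZ, add(SSSZ, Z))))))
  →8  S(S(S(S(S(add(Z, add(SSSZ, Z)))))))
  →9  S(S(S(S(S(add(SSSZ, Z))))))
  →10  S(S(S(S(S(S(add(SSZ, Z)))))))
  →11  S(S(S(S(S(S(S(add(SZ, Z))))))))
  →12  S(S(S(S(S(S(S(S(add(Z, Z)))))))))
  →13  S^8(Z)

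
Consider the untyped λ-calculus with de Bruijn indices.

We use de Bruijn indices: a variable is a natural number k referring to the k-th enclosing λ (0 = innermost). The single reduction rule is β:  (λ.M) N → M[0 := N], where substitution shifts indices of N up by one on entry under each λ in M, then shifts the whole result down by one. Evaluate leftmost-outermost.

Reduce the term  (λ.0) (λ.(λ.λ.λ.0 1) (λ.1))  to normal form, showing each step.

Answer: normal form = λ.λ.λ.0 1  (in 2 steps)

Reduction:
  start: (λ.0) (λ.(λ.λ.λ.0 1) (λ.1))
  step 1: λ.(λ.λ.λ.0 1) (λ.1)
  step 2: λ.λ.λ.0 1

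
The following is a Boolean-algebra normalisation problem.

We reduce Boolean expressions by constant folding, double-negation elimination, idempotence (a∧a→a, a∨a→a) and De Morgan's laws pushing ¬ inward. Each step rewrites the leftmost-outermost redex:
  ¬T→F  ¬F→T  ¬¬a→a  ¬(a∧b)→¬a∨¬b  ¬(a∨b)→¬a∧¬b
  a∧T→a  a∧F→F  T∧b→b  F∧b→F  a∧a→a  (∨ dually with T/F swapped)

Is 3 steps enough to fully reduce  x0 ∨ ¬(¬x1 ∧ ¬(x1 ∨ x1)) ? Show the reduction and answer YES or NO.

Answer: NO — after 3 steps the term is x0 ∨ (x1 ∨ (x1 ∨ x1)), not yet normal

Derivation:
  start: x0 ∨ ¬(¬x1 ∧ ¬(x1 ∨ x1))
  step 1: x0 ∨ (¬¬x1 ∨ ¬¬(x1 ∨ x1))
  step 2: x0 ∨ (x1 ∨ ¬¬(x1 ∨ x1))
  step 3: x0 ∨ (x1 ∨ (x1 ∨ x1))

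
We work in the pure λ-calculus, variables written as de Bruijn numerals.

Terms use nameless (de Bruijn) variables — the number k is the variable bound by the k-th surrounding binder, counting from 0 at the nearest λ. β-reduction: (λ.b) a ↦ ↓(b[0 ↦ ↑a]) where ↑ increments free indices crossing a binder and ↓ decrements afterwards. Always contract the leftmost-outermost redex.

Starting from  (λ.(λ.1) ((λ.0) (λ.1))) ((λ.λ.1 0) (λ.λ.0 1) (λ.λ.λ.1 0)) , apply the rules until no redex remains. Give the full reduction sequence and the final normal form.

Answer: normal form = λ.0 (λ.λ.λ.1 0)  (in 5 steps)

Reduction:
  start: (λ.(λ.1) ((λ.0) (λ.1))) ((λ.λ.1 0) (λ.λ.0 1) (λ.λ.λ.1 0))
  [1] (λ.(λ.λ.1 0) (λ.λ.0 1) (λ.λ.λ.1 0)) ((λ.0) (λ.(λ.λ.1 0) (λ.λ.0 1) (λ.λ.λ.1 0)))
  [2] (λ.λ.1 0) (λ.λ.0 1) (λ.λ.λ.1 0)
  [3] (λ.(λ.λ.0 1) 0) (λ.λ.λ.1 0)
  [4] (λ.λ.0 1) (λ.λ.λ.1 0)
  [5] λ.0 (λ.λ.λ.1 0)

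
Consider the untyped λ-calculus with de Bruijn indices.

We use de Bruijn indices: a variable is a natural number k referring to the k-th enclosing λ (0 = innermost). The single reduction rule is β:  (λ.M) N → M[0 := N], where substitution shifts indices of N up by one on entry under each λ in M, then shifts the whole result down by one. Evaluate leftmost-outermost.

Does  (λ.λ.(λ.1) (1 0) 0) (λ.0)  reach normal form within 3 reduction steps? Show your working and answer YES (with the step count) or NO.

Answer: YES — reaches normal form λ.0 0 in 2 ≤ 3 steps

Derivation:
  start: (λ.λ.(λ.1) (1 0) 0) (λ.0)
  →1  λ.(λ.1) ((λ.0) 0) 0
  →2  λ.0 0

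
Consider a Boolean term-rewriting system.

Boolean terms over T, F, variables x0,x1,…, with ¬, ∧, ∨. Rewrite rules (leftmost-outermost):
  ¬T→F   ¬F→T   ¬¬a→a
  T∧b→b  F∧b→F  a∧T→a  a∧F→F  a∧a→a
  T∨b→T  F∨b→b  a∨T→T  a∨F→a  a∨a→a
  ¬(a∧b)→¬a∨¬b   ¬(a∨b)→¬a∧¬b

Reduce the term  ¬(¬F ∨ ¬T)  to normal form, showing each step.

Answer: normal form = F  (in 3 steps)

Working:
  start: ¬(¬F ∨ ¬T)
  →1  ¬¬F ∧ ¬¬T
  →2  F ∧ ¬¬T
  →3  F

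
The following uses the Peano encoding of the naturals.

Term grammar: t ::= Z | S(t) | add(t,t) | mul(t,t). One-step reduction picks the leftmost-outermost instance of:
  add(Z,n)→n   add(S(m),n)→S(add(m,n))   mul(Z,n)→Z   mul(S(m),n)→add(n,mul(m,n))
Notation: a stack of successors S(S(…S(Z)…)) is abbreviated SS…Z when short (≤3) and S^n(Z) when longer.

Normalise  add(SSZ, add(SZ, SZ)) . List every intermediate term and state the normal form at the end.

Answer: normal form = S^4(Z)  (in 5 steps)

Reduction:
  start: add(SSZ, add(SZ, SZ))
  step 1: S(add(SZ, add(SZ, SZ)))
  step 2: S(S(add(Z, add(SZ, SZ))))
  step 3: S(S(add(SZ, SZ)))
  step 4: S(S(S(add(Z, SZ))))
  step 5: S^4(Z)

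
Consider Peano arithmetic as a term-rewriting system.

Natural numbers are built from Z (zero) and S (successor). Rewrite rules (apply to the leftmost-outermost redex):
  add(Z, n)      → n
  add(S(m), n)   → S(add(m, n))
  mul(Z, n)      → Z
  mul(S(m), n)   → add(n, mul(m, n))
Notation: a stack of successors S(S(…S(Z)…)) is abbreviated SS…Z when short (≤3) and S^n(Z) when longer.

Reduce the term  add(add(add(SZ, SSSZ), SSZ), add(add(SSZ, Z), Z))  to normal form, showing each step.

  start: add(add(add(SZ, SSSZ), SSZ), add(add(SSZ, Z), Z))
  →1  add(add(S(add(Z, SSSZ)), SSZ), add(add(SSZ, Z), Z))
  →2  add(S(add(add(Z, SSSZ), SSZ)), add(add(SSZ, Z), Z))
  →3  S(add(add(add(Z, SSSZ), SSZ), add(add(SSZ, Z), Z)))
  →4  S(add(add(SSSZ, SSZ), add(add(SSZ, Z), Z)))
  →5  S(add(S(add(SSZ, SSZ)), add(add(SSZ, Z), Z)))
  →6  S(S(add(add(SSZ, SSZ), add(add(SSZ, Z), Z))))
  →7  S(S(add(S(add(SZ, SSZ)), add(add(SSZ, Z), Z))))
  →8  S(S(S(add(add(SZ, SSZ), add(add(SSZ, Z), Z)))))
  →9  S(S(S(add(S(add(Z, SSZ)), add(add(SSZ, Z), Z)))))
  →10  S(S(S(S(add(add(Z, SSZ), add(add(SSZ, Z), Z))))))
  →11  S(S(S(S(add(SSZ, add(add(SSZ, Z), Z))))))
  →12  S(S(S(S(S(add(SZ, add(add(SSZ, Z), Z)))))))
  →13  S(S(S(S(S(S(add(Z, add(add(SSZ, Z), Z))))))))
  →14  S(S(S(S(S(S(add(add(SSZ, Z), Z)))))))
  →15  S(S(S(S(S(S(add(S(add(SZ, Z)), Z)))))))
  →16  S(S(S(S(S(S(S(add(add(SZ, Z), Z))))))))
  →17  S(S(S(S(S(S(S(add(S(add(Z, Z)), Z))))))))
  →18  S(S(S(S(S(S(S(S(add(add(Z, Z), Z)))))))))
  →19  S(S(S(S(S(S(S(S(add(Z, Z)))))))))
  →20  S^8(Z)

Answer: normal form = S^8(Z)  (in 20 steps)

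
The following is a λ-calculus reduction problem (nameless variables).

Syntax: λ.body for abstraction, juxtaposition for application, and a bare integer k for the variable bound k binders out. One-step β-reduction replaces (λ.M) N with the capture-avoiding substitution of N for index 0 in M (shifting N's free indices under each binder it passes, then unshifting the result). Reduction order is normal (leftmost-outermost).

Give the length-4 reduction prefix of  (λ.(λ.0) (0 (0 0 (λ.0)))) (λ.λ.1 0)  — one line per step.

Answer: after 4 steps: λ.(λ.(λ.λ.1 0) 0) (λ.0) 0

Derivation:
  start: (λ.(λ.0) (0 (0 0 (λ.0)))) (λ.λ.1 0)
  step 1: (λ.0) ((λ.λ.1 0) ((λ.λ.1 0) (λ.λ.1 0) (λ.0)))
  step 2: (λ.λ.1 0) ((λ.λ.1 0) (λ.λ.1 0) (λ.0))
  step 3: λ.(λ.λ.1 0) (λ.λ.1 0) (λ.0) 0
  step 4: λ.(λ.(λ.λ.1 0) 0) (λ.0) 0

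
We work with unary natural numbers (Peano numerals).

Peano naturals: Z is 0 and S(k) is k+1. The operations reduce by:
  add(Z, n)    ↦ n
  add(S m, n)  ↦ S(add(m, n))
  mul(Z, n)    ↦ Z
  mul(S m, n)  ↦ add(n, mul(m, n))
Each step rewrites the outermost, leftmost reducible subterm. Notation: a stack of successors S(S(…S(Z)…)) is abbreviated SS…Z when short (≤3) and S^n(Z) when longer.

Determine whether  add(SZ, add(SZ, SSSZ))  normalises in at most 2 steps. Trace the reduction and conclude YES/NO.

Answer: NO — after 2 steps the term is S(add(SZ, SSSZ)), not yet normal

Working:
  start: add(SZ, add(SZ, SSSZ))
  [1] S(add(Z, add(SZ, SSSZ)))
  [2] S(add(SZ, SSSZ))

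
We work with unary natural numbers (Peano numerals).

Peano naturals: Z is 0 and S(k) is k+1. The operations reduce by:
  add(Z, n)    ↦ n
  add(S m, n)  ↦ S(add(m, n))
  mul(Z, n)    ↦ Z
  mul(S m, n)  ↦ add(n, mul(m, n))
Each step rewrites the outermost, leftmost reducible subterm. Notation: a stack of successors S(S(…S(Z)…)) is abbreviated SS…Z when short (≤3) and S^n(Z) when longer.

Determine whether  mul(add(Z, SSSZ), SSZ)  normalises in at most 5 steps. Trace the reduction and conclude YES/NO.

  start: mul(add(Z, SSSZ), SSZ)
  →1  mul(SSSZ, SSZ)
  →2  add(SSZ, mul(SSZ, SSZ))
  →3  S(add(SZ, mul(SSZ, SSZ)))
  →4  S(S(add(Z, mul(SSZ, SSZ))))
  →5  S(S(mul(SSZ, SSZ)))

Answer: NO — after 5 steps the term is S(S(mul(SSZ, SSZ))), not yet normal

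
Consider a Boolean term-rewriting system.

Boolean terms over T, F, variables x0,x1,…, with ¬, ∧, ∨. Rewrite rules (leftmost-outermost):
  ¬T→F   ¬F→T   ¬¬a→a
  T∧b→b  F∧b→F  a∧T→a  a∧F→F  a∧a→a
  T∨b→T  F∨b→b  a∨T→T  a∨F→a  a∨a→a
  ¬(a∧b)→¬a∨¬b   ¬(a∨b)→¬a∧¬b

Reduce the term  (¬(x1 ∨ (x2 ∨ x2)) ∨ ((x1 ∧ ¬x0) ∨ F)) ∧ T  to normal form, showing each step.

Answer: normal form = (¬x1 ∧ ¬x2) ∨ (x1 ∧ ¬x0)  (in 5 steps)

Working:
  start: (¬(x1 ∨ (x2 ∨ x2)) ∨ ((x1 ∧ ¬x0) ∨ F)) ∧ T
  [1] ¬(x1 ∨ (x2 ∨ x2)) ∨ ((x1 ∧ ¬x0) ∨ F)
  [2] (¬x1 ∧ ¬(x2 ∨ x2)) ∨ ((x1 ∧ ¬x0) ∨ F)
  [3] (¬x1 ∧ (¬x2 ∧ ¬x2)) ∨ ((x1 ∧ ¬x0) ∨ F)
  [4] (¬x1 ∧ ¬x2) ∨ ((x1 ∧ ¬x0) ∨ F)
  [5] (¬x1 ∧ ¬x2) ∨ (x1 ∧ ¬x0)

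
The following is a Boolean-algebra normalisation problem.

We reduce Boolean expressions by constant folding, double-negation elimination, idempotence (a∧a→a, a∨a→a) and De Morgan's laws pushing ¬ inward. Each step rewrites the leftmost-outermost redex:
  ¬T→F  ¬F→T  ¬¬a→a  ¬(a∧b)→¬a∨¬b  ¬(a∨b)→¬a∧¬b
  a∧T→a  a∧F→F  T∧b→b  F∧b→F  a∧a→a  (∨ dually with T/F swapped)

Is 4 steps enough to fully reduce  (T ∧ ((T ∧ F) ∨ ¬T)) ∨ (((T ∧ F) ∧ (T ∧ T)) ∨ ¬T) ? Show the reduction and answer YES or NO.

  start: (T ∧ ((T ∧ F) ∨ ¬T)) ∨ (((T ∧ F) ∧ (T ∧ T)) ∨ ¬T)
  step 1: ((T ∧ F) ∨ ¬T) ∨ (((T ∧ F) ∧ (T ∧ T)) ∨ ¬T)
  step 2: (F ∨ ¬T) ∨ (((T ∧ F) ∧ (T ∧ T)) ∨ ¬T)
  step 3: ¬T ∨ (((T ∧ F) ∧ (T ∧ T)) ∨ ¬T)
  step 4: F ∨ (((T ∧ F) ∧ (T ∧ T)) ∨ ¬T)

Answer: NO — after 4 steps the term is F ∨ (((T ∧ F) ∧ (T ∧ T)) ∨ ¬T), not yet normal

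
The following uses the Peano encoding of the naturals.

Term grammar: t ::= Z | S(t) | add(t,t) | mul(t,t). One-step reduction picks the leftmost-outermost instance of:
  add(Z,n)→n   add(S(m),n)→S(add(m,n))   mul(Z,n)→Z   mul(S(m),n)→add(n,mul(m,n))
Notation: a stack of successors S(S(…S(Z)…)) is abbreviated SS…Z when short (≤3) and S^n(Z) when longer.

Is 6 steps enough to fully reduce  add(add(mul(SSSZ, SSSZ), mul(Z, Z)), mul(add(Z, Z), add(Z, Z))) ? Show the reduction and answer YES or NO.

  start: add(add(mul(SSSZ, SSSZ), mul(Z, Z)), mul(add(Z, Z), add(Z, Z)))
  →1  add(add(add(SSSZ, mul(SSZ, SSSZ)), mul(Z, Z)), mul(add(Z, Z), add(Z, Z)))
  →2  add(add(S(add(SSZ, mul(SSZ, SSSZ))), mul(Z, Z)), mul(add(Z, Z), add(Z, Z)))
  →3  add(S(add(add(SSZ, mul(SSZ, SSSZ)), mul(Z, Z))), mul(add(Z, Z), add(Z, Z)))
  →4  S(add(add(add(SSZ, mul(SSZ, SSSZ)), mul(Z, Z)), mul(add(Z, Z), add(Z, Z))))
  →5  S(add(add(S(add(SZ, mul(SSZ, SSSZ))), mul(Z, Z)), mul(add(Z, Z), add(Z, Z))))
  →6  S(add(S(add(add(SZ, mul(SSZ, SSSZ)), mul(Z, Z))), mul(add(Z, Z), add(Z, Z))))

Answer: NO — after 6 steps the term is S(add(S(add(add(SZ, mul(SSZ, SSSZ)), mul(Z, Z))), mul(add(Z, Z), add(Z, Z)))), not yet normal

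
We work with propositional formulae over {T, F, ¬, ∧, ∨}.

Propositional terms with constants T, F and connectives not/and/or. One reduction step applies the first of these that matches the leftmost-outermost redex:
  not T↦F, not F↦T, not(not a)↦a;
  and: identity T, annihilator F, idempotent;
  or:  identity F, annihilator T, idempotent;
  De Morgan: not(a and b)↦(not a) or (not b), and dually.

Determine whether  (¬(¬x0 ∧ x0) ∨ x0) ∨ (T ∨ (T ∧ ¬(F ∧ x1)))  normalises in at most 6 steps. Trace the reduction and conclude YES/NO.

  start: (¬(¬x0 ∧ x0) ∨ x0) ∨ (T ∨ (T ∧ ¬(F ∧ x1)))
  step 1: ((¬¬x0 ∨ ¬x0) ∨ x0) ∨ (T ∨ (T ∧ ¬(F ∧ x1)))
  step 2: ((x0 ∨ ¬x0) ∨ x0) ∨ (T ∨ (T ∧ ¬(F ∧ x1)))
  step 3: ((x0 ∨ ¬x0) ∨ x0) ∨ T
  step 4: T

Answer: YES — reaches normal form T in 4 ≤ 6 steps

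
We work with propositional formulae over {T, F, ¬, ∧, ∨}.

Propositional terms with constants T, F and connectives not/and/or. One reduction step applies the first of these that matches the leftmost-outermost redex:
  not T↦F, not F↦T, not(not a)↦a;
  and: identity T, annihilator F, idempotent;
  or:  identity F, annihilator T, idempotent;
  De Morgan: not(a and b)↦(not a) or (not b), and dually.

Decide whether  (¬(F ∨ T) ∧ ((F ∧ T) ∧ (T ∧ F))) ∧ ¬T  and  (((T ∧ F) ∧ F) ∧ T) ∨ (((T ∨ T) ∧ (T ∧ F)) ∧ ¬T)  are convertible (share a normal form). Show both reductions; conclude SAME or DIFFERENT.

Term A:
  start: (¬(F ∨ T) ∧ ((F ∧ T) ∧ (T ∧ F))) ∧ ¬T
  [1] ((¬F ∧ ¬T) ∧ ((F ∧ T) ∧ (T ∧ F))) ∧ ¬T
  [2] ((T ∧ ¬T) ∧ ((F ∧ T) ∧ (T ∧ F))) ∧ ¬T
  [3] (¬T ∧ ((F ∧ T) ∧ (T ∧ F))) ∧ ¬T
  [4] (F ∧ ((F ∧ T) ∧ (T ∧ F))) ∧ ¬T
  [5] F ∧ ¬T
  [6] F

Term B:
  start: (((T ∧ F) ∧ F) ∧ T) ∨ (((T ∨ T) ∧ (T ∧ F)) ∧ ¬T)
  [1] ((T ∧ F) ∧ F) ∨ (((T ∨ T) ∧ (T ∧ F)) ∧ ¬T)
  [2] F ∨ (((T ∨ T) ∧ (T ∧ F)) ∧ ¬T)
  [3] ((T ∨ T) ∧ (T ∧ F)) ∧ ¬T
  [4] (T ∧ (T ∧ F)) ∧ ¬T
  [5] (T ∧ F) ∧ ¬T
  [6] F ∧ ¬T
  [7] F

Answer: SAME — A ⇓ F, B ⇓ F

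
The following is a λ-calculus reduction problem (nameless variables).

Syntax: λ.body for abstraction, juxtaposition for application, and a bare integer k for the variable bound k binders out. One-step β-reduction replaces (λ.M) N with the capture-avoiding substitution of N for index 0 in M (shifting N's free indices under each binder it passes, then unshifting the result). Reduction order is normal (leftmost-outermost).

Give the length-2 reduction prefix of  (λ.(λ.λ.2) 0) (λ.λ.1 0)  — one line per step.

  start: (λ.(λ.λ.2) 0) (λ.λ.1 0)
  [1] (λ.λ.λ.λ.1 0) (λ.λ.1 0)
  [2] λ.λ.λ.1 0

Answer: after 2 steps: λ.λ.λ.1 0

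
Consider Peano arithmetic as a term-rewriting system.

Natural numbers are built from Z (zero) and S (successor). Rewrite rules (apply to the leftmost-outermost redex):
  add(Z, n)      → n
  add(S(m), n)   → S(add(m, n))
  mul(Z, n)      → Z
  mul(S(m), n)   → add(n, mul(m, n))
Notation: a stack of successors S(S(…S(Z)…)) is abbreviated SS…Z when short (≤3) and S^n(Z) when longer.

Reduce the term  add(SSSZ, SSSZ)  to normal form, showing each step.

Answer: normal form = S^6(Z)  (in 4 steps)

Working:
  start: add(SSSZ, SSSZ)
  →1  S(add(SSZ, SSSZ))
  →2  S(S(add(SZ, SSSZ)))
  →3  S(S(S(add(Z, SSSZ))))
  →4  S^6(Z)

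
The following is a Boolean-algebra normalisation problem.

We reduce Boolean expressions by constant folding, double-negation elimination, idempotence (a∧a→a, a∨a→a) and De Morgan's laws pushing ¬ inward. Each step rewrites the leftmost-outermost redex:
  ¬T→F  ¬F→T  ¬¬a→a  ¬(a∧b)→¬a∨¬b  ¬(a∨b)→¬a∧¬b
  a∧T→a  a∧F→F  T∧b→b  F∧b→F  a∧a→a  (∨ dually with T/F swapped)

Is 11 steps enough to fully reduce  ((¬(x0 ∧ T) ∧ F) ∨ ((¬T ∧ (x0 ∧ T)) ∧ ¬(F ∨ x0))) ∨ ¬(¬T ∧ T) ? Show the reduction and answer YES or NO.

  start: ((¬(x0 ∧ T) ∧ F) ∨ ((¬T ∧ (x0 ∧ T)) ∧ ¬(F ∨ x0))) ∨ ¬(¬T ∧ T)
  step 1: (F ∨ ((¬T ∧ (x0 ∧ T)) ∧ ¬(F ∨ x0))) ∨ ¬(¬T ∧ T)
  step 2: ((¬T ∧ (x0 ∧ T)) ∧ ¬(F ∨ x0)) ∨ ¬(¬T ∧ T)
  step 3: ((F ∧ (x0 ∧ T)) ∧ ¬(F ∨ x0)) ∨ ¬(¬T ∧ T)
  step 4: (F ∧ ¬(F ∨ x0)) ∨ ¬(¬T ∧ T)
  step 5: F ∨ ¬(¬T ∧ T)
  step 6: ¬(¬T ∧ T)
  step 7: ¬¬T ∨ ¬T
  step 8: T ∨ ¬T
  step 9: T

Answer: YES — reaches normal form T in 9 ≤ 11 steps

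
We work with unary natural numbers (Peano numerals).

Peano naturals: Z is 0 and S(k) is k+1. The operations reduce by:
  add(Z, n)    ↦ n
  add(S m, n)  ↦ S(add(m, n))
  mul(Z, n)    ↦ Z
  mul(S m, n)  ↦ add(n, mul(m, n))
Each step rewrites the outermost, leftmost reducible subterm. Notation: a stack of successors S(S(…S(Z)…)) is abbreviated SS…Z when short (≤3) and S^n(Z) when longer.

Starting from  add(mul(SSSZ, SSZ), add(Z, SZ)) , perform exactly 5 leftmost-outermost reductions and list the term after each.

  start: add(mul(SSSZ, SSZ), add(Z, SZ))
  [1] add(add(SSZ, mul(SSZ, SSZ)), add(Z, SZ))
  [2] add(S(add(SZ, mul(SSZ, SSZ))), add(Z, SZ))
  [3] S(add(add(SZ, mul(SSZ, SSZ)), add(Z, SZ)))
  [4] S(add(S(add(Z, mul(SSZ, SSZ))), add(Z, SZ)))
  [5] S(S(add(add(Z, mul(SSZ, SSZ)), add(Z, SZ))))

Answer: after 5 steps: S(S(add(add(Z, mul(SSZ, SSZ)), add(Z, SZ))))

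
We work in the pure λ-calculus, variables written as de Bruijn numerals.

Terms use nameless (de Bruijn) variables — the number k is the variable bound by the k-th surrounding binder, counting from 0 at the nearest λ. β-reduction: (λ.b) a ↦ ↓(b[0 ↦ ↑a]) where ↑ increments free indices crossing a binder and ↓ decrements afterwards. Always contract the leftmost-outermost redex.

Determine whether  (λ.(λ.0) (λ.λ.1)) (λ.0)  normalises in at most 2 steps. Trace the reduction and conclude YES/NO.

Answer: YES — reaches normal form λ.λ.1 in 2 ≤ 2 steps

Reduction:
  start: (λ.(λ.0) (λ.λ.1)) (λ.0)
  [1] (λ.0) (λ.λ.1)
  [2] λ.λ.1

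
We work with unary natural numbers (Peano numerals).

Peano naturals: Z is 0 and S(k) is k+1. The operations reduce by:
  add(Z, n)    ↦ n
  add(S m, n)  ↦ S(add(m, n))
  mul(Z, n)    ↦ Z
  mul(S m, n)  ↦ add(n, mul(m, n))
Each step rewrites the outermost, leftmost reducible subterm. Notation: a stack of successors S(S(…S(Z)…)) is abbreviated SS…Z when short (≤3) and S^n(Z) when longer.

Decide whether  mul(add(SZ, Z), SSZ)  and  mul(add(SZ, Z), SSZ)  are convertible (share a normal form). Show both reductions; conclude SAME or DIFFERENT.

Answer: SAME — A ⇓ SSZ, B ⇓ SSZ

Derivation:
Term A:
  start: mul(add(SZ, Z), SSZ)
  →1  mul(S(add(Z, Z)), SSZ)
  →2  add(SSZ, mul(add(Z, Z), SSZ))
  →3  S(add(SZ, mul(add(Z, Z), SSZ)))
  →4  S(S(add(Z, mul(add(Z, Z), SSZ))))
  →5  S(S(mul(add(Z, Z), SSZ)))
  →6  S(S(mul(Z, SSZ)))
  →7  SSZ

Term B:
  start: mul(add(SZ, Z), SSZ)
  →1  mul(S(add(Z, Z)), SSZ)
  →2  add(SSZ, mul(add(Z, Z), SSZ))
  →3  S(add(SZ, mul(add(Z, Z), SSZ)))
  →4  S(S(add(Z, mul(add(Z, Z), SSZ))))
  →5  S(S(mul(add(Z, Z), SSZ)))
  →6  S(S(mul(Z, SSZ)))
  →7  SSZ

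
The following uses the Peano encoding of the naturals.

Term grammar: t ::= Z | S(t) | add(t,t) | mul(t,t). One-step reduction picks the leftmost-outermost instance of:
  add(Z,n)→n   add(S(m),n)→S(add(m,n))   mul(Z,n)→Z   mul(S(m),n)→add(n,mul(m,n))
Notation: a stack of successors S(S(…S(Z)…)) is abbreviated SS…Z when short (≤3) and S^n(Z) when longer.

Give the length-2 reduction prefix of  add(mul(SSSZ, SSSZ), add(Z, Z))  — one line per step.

  start: add(mul(SSSZ, SSSZ), add(Z, Z))
  →1  add(add(SSSZ, mul(SSZ, SSSZ)), add(Z, Z))
  →2  add(S(add(SSZ, mul(SSZ, SSSZ))), add(Z, Z))

Answer: after 2 steps: add(S(add(SSZ, mul(SSZ, SSSZ))), add(Z, Z))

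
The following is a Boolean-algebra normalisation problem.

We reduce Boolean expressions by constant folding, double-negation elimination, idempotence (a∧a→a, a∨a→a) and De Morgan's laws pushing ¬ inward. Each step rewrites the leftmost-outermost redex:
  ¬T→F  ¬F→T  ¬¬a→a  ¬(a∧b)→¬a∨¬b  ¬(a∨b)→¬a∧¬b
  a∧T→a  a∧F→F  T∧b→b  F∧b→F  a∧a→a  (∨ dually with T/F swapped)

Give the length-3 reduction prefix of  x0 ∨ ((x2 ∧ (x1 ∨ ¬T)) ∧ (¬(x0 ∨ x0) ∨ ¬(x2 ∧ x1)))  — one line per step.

  start: x0 ∨ ((x2 ∧ (x1 ∨ ¬T)) ∧ (¬(x0 ∨ x0) ∨ ¬(x2 ∧ x1)))
  →1  x0 ∨ ((x2 ∧ (x1 ∨ F)) ∧ (¬(x0 ∨ x0) ∨ ¬(x2 ∧ x1)))
  →2  x0 ∨ ((x2 ∧ x1) ∧ (¬(x0 ∨ x0) ∨ ¬(x2 ∧ x1)))
  →3  x0 ∨ ((x2 ∧ x1) ∧ ((¬x0 ∧ ¬x0) ∨ ¬(x2 ∧ x1)))

Answer: after 3 steps: x0 ∨ ((x2 ∧ x1) ∧ ((¬x0 ∧ ¬x0) ∨ ¬(x2 ∧ x1)))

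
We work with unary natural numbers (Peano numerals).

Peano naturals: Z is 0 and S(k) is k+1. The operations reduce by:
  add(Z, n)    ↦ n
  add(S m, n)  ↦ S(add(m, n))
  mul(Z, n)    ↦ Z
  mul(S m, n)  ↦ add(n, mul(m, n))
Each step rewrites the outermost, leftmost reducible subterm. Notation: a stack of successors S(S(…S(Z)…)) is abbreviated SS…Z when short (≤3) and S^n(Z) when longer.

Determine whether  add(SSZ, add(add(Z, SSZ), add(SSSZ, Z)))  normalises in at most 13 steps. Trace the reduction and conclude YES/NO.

  start: add(SSZ, add(add(Z, SSZ), add(SSSZ, Z)))
  step 1: S(add(SZ, add(add(Z, SSZ), add(SSSZ, Z))))
  step 2: S(S(add(Z, add(add(Z, SSZ), add(SSSZ, Z)))))
  step 3: S(S(add(add(Z, SSZ), add(SSSZ, Z))))
  step 4: S(S(add(SSZ, add(SSSZ, Z))))
  step 5: S(S(S(add(SZ, add(SSSZ, Z)))))
  step 6: S(S(S(S(add(Z, add(SSSZ, Z))))))
  step 7: S(S(S(S(add(SSSZ, Z)))))
  step 8: S(S(S(S(S(add(SSZ, Z))))))
  step 9: S(S(S(S(S(S(add(SZ, Z)))))))
  step 10: S(S(S(S(S(S(S(add(Z, Z))))))))
  step 11: S^7(Z)

Answer: YES — reaches normal form S^7(Z) in 11 ≤ 13 steps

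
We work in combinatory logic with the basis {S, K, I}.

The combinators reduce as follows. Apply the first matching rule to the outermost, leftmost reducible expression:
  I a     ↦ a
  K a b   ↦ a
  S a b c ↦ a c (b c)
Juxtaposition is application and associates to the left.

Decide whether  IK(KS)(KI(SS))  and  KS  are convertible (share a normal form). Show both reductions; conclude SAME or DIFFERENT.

Answer: SAME — A ⇓ KS, B ⇓ KS

Derivation:
Term A:
  start: IK(KS)(KI(SS))
  [1] K(KS)(KI(SS))
  [2] KS

Term B:
  start: KS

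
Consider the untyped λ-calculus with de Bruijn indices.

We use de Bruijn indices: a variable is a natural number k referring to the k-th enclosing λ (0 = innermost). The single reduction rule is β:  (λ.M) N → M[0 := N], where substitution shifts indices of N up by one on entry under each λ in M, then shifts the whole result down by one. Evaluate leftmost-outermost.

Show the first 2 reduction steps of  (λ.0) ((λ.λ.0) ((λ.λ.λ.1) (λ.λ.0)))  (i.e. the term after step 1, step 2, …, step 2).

  start: (λ.0) ((λ.λ.0) ((λ.λ.λ.1) (λ.λ.0)))
  [1] (λ.λ.0) ((λ.λ.λ.1) (λ.λ.0))
  [2] λ.0

Answer: after 2 steps: λ.0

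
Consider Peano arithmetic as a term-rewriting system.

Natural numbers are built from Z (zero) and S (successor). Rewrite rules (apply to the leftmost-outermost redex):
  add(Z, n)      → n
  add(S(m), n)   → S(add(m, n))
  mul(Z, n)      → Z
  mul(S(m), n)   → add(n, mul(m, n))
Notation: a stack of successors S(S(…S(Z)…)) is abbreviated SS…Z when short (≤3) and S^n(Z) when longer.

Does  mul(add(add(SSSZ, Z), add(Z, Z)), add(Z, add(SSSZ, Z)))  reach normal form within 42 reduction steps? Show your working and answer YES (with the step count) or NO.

Answer: YES — reaches normal form S^9(Z) in 40 ≤ 42 steps

Reduction:
  start: mul(add(add(SSSZ, Z), add(Z, Z)), add(Z, add(SSSZ, Z)))
  step 1: mul(add(S(add(SSZ, Z)), add(Z, Z)), add(Z, add(SSSZ, Z)))
  step 2: mul(S(add(add(SSZ, Z), add(Z, Z))), add(Z, add(SSSZ, Z)))
  step 3: add(add(Z, add(SSSZ, Z)), mul(add(add(SSZ, Z), add(Z, Z)), add(Z, add(SSSZ, Z))))
  step 4: add(add(SSSZ, Z), mul(add(add(SSZ, Z), add(Z, Z)), add(Z, add(SSSZ, Z))))
  step 5: add(S(add(SSZ, Z)), mul(add(add(SSZ, Z), add(Z, Z)), add(Z, add(SSSZ, Z))))
  step 6: S(add(add(SSZ, Z), mul(add(add(SSZ, Z), add(Z, Z)), add(Z, add(SSSZ, Z)))))
  step 7: S(add(S(add(SZ, Z)), mul(add(add(SSZ, Z), add(Z, Z)), add(Z, add(SSSZ, Z)))))
  step 8: S(S(add(add(SZ, Z), mul(add(add(SSZ, Z), add(Z, Z)), add(Z, add(SSSZ, Z))))))
  step 9: S(S(add(S(add(Z, Z)), mul(add(add(SSZ, Z), add(Z, Z)), add(Z, add(SSSZ, Z))))))
  step 10: S(S(S(add(add(Z, Z), mul(add(add(SSZ, Z), add(Z, Z)), add(Z, add(SSSZ, Z)))))))
  step 11: S(S(S(add(Z, mul(add(add(SSZ, Z), add(Z, Z)), add(Z, add(SSSZ, Z)))))))
  step 12: S(S(S(mul(add(add(SSZ, Z), add(Z, Z)), add(Z, add(SSSZ, Z))))))
  step 13: S(S(S(mul(add(S(add(SZ, Z)), add(Z, Z)), add(Z, add(SSSZ, Z))))))
  step 14: S(S(S(mul(S(add(add(SZ, Z), add(Z, Z))), add(Z, add(SSSZ, Z))))))
  step 15: S(S(S(add(add(Z, add(SSSZ, Z)), mul(add(add(SZ, Z), add(Z, Z)), add(Z, add(SSSZ, Z)))))))
  step 16: S(S(S(add(add(SSSZ, Z), mul(add(add(SZ, Z), add(Z, Z)), add(Z, add(SSSZ, Z)))))))
  step 17: S(S(S(add(S(add(SSZ, Z)), mul(add(add(SZ, Z), add(Z, Z)), add(Z, add(SSSZ, Z)))))))
  step 18: S(S(S(S(add(add(SSZ, Z), mul(add(add(SZ, Z), add(Z, Z)), add(Z, add(SSSZ, Z))))))))
  step 19: S(S(S(S(add(S(add(SZ, Z)), mul(add(add(SZ, Z), add(Z, Z)), add(Z, add(SSSZ, Z))))))))
  step 20: S(S(S(S(S(add(add(SZ, Z), mul(add(add(SZ, Z), add(Z, Z)), add(Z, add(SSSZ, Z)))))))))
  step 21: S(S(S(S(S(add(S(add(Z, Z)), mul(add(add(SZ, Z), add(Z, Z)), add(Z, add(SSSZ, Z)))))))))
  step 22: S(S(S(S(S(S(add(add(Z, Z), mul(add(add(SZ, Z), add(Z, Z)), add(Z, add(SSSZ, Z))))))))))
  step 23: S(S(S(S(S(S(add(Z, mul(add(add(SZ, Z), add(Z, Z)), add(Z, add(SSSZ, Z))))))))))
  step 24: S(S(S(S(S(S(mul(add(add(SZ, Z), add(Z, Z)), add(Z, add(SSSZ, Z)))))))))
  step 25: S(S(S(S(S(S(mul(add(S(add(Z, Z)), add(Z, Z)), add(Z, add(SSSZ, Z)))))))))
  step 26: S(S(S(S(S(S(mul(S(add(add(Z, Z), add(Z, Z))), add(Z, add(SSSZ, Z)))))))))
  step 27: S(S(S(S(S(S(add(add(Z, add(SSSZ, Z)), mul(add(add(Z, Z), add(Z, Z)), add(Z, add(SSSZ, Z))))))))))
  step 28: S(S(S(S(S(S(add(add(SSSZ, Z), mul(add(add(Z, Z), add(Z, Z)), add(Z, add(SSSZ, Z))))))))))
  step 29: S(S(S(S(S(S(add(S(add(SSZ, Z)), mul(add(add(Z, Z), add(Z, Z)), add(Z, add(SSSZ, Z))))))))))
  step 30: S(S(S(S(S(S(S(add(add(SSZ, Z), mul(add(add(Z, Z), add(Z, Z)), add(Z, add(SSSZ, Z)))))))))))
  step 31: S(S(S(S(S(S(S(add(S(add(SZ, Z)), mul(add(add(Z, Z), add(Z, Z)), add(Z, add(SSSZ, Z)))))))))))
  step 32: S(S(S(S(S(S(S(S(add(add(SZ, Z), mul(add(add(Z, Z), add(Z, Z)), add(Z, add(SSSZ, Z))))))))))))
  step 33: S(S(S(S(S(S(S(S(add(S(add(Z, Z)), mul(add(add(Z, Z), add(Z, Z)), add(Z, add(SSSZ, Z))))))))))))
  step 34: S(S(S(S(S(S(S(S(S(add(add(Z, Z), mul(add(add(Z, Z), add(Z, Z)), add(Z, add(SSSZ, Z)))))))))))))
  step 35: S(S(S(S(S(S(S(S(S(add(Z, mul(add(add(Z, Z), add(Z, Z)), add(Z, add(SSSZ, Z)))))))))))))
  step 36: S(S(S(S(S(S(S(S(S(mul(add(add(Z, Z), add(Z, Z)), add(Z, add(SSSZ, Z))))))))))))
  step 37: S(S(S(S(S(S(S(S(S(mul(add(Z, add(Z, Z)), add(Z, add(SSSZ, Z))))))))))))
  step 38: S(S(S(S(S(S(S(S(S(mul(add(Z, Z), add(Z, add(SSSZ, Z))))))))))))
  step 39: S(S(S(S(S(S(S(S(S(mul(Z, add(Z, add(SSSZ, Z))))))))))))
  step 40: S^9(Z)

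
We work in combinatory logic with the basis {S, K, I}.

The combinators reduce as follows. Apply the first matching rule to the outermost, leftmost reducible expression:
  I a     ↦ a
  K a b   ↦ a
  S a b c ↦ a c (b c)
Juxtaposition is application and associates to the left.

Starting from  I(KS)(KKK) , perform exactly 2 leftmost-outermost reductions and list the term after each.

  start: I(KS)(KKK)
  step 1: KS(KKK)
  step 2: S

Answer: after 2 steps: S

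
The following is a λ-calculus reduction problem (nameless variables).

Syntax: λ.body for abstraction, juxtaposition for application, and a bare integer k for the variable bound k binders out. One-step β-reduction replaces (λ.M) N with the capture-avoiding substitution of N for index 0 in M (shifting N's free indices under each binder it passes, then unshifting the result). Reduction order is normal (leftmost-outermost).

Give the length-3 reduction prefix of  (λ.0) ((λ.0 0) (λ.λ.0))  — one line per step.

  start: (λ.0) ((λ.0 0) (λ.λ.0))
  [1] (λ.0 0) (λ.λ.0)
  [2] (λ.λ.0) (λ.λ.0)
  [3] λ.0

Answer: after 3 steps: λ.0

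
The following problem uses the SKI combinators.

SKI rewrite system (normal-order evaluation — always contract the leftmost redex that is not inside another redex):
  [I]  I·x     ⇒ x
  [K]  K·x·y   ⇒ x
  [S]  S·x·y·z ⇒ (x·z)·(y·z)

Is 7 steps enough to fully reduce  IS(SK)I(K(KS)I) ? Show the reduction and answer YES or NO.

  start: IS(SK)I(K(KS)I)
  [1] S(SK)I(K(KS)I)
  [2] SK(K(KS)I)(I(K(KS)I))
  [3] K(I(K(KS)I))(K(KS)I(I(K(KS)I)))
  [4] I(K(KS)I)
  [5] K(KS)I
  [6] KS

Answer: YES — reaches normal form KS in 6 ≤ 7 steps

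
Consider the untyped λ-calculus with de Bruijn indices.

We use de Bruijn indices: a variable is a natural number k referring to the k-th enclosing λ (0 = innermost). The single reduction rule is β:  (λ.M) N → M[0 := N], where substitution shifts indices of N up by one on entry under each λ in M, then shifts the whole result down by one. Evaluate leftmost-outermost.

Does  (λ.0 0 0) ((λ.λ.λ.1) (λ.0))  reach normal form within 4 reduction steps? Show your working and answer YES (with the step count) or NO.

Answer: NO — after 4 steps the term is (λ.λ.λ.1) (λ.0), not yet normal

Working:
  start: (λ.0 0 0) ((λ.λ.λ.1) (λ.0))
  [1] (λ.λ.λ.1) (λ.0) ((λ.λ.λ.1) (λ.0)) ((λ.λ.λ.1) (λ.0))
  [2] (λ.λ.1) ((λ.λ.λ.1) (λ.0)) ((λ.λ.λ.1) (λ.0))
  [3] (λ.(λ.λ.λ.1) (λ.0)) ((λ.λ.λ.1) (λ.0))
  [4] (λ.λ.λ.1) (λ.0)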